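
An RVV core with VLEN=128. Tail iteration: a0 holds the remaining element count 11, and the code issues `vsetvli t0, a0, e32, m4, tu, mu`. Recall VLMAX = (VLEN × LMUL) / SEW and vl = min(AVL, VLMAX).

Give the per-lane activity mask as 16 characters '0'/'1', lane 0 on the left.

predicate = 1111111111100000

VLMAX = (128 × 4) / 32 = 16 lanes
vl ← min(11, 16) = 11
bits (lane 0 leftmost): 1111111111100000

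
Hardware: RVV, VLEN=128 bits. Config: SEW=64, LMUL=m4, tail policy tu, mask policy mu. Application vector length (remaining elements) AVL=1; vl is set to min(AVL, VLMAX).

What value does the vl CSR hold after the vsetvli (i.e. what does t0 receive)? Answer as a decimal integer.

VLMAX = (128 × 4) / 64 = 8 lanes
AVL=1 ≤ VLMAX=8, so vl = 1

vl = 1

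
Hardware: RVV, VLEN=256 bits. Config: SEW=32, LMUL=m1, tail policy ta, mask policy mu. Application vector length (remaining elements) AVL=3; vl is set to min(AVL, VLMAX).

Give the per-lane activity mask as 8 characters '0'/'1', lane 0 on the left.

lanes per group: 256·1/32 = 8
AVL=3 ≤ VLMAX=8, so vl = 3
bits (lane 0 leftmost): 11100000

predicate = 11100000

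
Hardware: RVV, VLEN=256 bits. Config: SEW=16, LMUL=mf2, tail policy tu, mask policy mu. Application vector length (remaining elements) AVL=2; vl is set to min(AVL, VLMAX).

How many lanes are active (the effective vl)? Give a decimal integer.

vl = 2

lanes per group: 256·1/2/16 = 8
AVL=2 ≤ VLMAX=8, so vl = 2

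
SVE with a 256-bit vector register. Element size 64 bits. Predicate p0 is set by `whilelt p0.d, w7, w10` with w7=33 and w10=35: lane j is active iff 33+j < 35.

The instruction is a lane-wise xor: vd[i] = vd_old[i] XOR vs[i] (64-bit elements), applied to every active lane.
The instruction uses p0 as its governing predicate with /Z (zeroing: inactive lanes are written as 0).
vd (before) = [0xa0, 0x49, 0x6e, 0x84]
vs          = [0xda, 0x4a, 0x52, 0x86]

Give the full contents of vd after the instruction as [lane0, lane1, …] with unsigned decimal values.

256-bit reg / 64-bit elem → 4 lanes
whilelt: lane j active iff 33+j < 35 → j < 2 → 2 active
vd[0] xor(0xa0,0xda) -> 0x7a
vd[1] xor(0x49,0x4a) -> 0x03
vd[2] tail/zero -> 0x00
vd[3] tail/zero -> 0x00

vd = [122, 3, 0, 0]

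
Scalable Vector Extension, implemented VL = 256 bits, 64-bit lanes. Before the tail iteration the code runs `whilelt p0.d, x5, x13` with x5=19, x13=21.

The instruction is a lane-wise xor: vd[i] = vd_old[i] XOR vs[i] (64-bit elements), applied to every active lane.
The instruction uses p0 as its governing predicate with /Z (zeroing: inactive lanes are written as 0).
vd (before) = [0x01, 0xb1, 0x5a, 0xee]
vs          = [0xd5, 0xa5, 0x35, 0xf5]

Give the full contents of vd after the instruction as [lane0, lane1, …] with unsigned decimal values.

vd = [212, 20, 0, 0]

256-bit reg / 64-bit elem → 4 lanes
whilelt: lane j active iff 19+j < 21 → j < 2 → 2 active
[0] xor(0x01,0xd5) = 0xd4
[1] xor(0xb1,0xa5) = 0x14
[2] tail/zero = 0x00
[3] tail/zero = 0x00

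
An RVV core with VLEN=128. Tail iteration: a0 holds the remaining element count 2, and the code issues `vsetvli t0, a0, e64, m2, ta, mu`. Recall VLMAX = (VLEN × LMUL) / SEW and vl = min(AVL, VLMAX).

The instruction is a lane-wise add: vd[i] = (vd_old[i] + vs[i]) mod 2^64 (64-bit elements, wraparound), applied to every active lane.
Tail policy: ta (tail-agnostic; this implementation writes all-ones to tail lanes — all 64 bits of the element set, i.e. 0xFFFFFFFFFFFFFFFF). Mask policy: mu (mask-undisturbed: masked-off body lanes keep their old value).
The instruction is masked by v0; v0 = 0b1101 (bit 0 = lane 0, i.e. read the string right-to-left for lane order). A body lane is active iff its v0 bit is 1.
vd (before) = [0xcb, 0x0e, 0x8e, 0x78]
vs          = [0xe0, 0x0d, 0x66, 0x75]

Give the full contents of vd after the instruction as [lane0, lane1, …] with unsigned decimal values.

VLMAX = (128 × 2) / 64 = 4 lanes
AVL=2 ≤ VLMAX=4, so vl = 2
  i=0: add(0xcb,0xe0) → 427
  i=1: mask-off/keep → 14
  i=2: tail/ones → 18446744073709551615
  i=3: tail/ones → 18446744073709551615

vd = [427, 14, 18446744073709551615, 18446744073709551615]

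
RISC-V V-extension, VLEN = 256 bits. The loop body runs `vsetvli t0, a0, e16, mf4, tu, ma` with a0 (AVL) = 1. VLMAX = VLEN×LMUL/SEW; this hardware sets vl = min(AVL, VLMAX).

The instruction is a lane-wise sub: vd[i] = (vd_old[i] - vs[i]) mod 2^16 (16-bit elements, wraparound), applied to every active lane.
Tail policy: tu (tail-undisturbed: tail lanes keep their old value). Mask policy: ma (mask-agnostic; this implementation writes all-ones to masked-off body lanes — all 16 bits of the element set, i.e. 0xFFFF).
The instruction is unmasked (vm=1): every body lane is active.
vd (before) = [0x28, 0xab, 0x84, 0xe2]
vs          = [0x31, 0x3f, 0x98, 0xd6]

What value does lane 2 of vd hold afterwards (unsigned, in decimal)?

VLMAX = VLEN×LMUL/SEW = 256×1/4/16 = 4
AVL=1 ≤ VLMAX=4, so vl = 1
lane  0: sub(0x28,0x31) ⇒ 0xfff7
lane  1: tail/keep ⇒ 0xab
lane  2: tail/keep ⇒ 0x84
lane  3: tail/keep ⇒ 0xe2

vd[2] = 132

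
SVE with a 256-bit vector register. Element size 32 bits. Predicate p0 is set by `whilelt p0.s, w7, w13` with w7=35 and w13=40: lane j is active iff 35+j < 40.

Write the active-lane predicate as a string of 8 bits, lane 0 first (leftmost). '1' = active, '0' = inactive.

predicate = 11111000

register lanes = 256/32 = 8
active while 35+j < 40, i.e. j ∈ [0,5) capped at 8 ⇒ 5
bits (lane 0 leftmost): 11111000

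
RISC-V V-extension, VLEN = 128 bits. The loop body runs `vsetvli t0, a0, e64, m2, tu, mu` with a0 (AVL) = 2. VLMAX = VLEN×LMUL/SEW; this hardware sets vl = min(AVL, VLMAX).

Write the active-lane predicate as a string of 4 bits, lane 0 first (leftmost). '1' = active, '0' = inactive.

VLMAX = (128 × 2) / 64 = 4 lanes
vl ← min(2, 4) = 2
bits (lane 0 leftmost): 1100

predicate = 1100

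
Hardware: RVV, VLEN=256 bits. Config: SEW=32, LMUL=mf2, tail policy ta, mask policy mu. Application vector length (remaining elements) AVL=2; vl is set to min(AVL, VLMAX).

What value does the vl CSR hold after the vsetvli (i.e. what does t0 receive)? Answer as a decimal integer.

lanes per group: 256·1/2/32 = 4
vl ← min(2, 4) = 2

vl = 2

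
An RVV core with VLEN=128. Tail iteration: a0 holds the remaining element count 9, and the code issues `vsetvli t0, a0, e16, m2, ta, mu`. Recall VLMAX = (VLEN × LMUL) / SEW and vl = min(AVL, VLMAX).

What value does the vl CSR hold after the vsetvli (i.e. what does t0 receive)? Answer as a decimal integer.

VLMAX = VLEN×LMUL/SEW = 128×2/16 = 16
vl = min(AVL, VLMAX) = min(9, 16) = 9

vl = 9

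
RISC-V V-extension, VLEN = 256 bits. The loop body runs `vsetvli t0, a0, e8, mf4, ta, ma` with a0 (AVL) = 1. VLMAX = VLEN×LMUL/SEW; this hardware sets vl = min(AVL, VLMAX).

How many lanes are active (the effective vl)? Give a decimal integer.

VLMAX = VLEN×LMUL/SEW = 256×1/4/8 = 8
vl = min(AVL, VLMAX) = min(1, 8) = 1

vl = 1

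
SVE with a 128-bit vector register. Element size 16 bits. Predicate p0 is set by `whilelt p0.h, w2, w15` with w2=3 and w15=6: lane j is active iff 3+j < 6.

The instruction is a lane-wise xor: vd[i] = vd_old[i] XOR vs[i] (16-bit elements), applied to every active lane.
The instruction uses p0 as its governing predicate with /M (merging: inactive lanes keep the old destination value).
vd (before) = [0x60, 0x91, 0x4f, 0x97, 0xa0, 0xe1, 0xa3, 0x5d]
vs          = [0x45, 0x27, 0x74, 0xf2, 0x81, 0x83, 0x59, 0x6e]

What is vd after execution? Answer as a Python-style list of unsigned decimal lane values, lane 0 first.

vd = [37, 182, 59, 151, 160, 225, 163, 93]

lane count: 128 div 16 = 8
p0[j] = (3+j < 6); true for j=0..2 → 3 lanes set
[0] xor(0x60,0x45) = 0x25
[1] xor(0x91,0x27) = 0xb6
[2] xor(0x4f,0x74) = 0x3b
[3] tail/keep = 0x97
[4] tail/keep = 0xa0
[5] tail/keep = 0xe1
[6] tail/keep = 0xa3
[7] tail/keep = 0x5d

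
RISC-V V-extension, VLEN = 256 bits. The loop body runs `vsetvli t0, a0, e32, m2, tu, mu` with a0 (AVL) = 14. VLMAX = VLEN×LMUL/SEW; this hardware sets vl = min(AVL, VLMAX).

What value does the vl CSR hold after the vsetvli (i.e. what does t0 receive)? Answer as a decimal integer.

vl = 14

lanes per group: 256·2/32 = 16
AVL=14 ≤ VLMAX=16, so vl = 14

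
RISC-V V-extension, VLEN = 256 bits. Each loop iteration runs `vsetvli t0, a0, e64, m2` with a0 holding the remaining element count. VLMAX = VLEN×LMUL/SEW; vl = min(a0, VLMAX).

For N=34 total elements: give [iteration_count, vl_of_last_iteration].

lanes per group: 256·2/64 = 8
N=34: ⌈34/8⌉ = 5 iters; last vl = 34 − 4×8 = 2

[iterations, last_vl] = [5, 2]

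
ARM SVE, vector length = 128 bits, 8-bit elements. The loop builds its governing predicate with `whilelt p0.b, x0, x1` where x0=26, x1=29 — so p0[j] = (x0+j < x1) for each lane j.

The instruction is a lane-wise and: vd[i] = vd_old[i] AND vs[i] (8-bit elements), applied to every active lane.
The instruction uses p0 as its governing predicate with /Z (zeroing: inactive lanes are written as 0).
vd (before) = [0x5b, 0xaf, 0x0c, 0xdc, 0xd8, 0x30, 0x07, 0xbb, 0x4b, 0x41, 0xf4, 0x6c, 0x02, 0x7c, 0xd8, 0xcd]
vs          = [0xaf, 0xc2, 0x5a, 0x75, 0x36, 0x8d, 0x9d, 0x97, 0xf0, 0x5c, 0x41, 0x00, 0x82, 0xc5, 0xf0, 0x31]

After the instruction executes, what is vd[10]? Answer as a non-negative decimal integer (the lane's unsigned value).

lane count: 128 div 8 = 16
whilelt: lane j active iff 26+j < 29 → j < 3 → 3 active
vd[0] and(0x5b,0xaf) -> 0x0b
vd[1] and(0xaf,0xc2) -> 0x82
vd[2] and(0x0c,0x5a) -> 0x08
vd[3] tail/zero -> 0x00
vd[4] tail/zero -> 0x00
vd[5] tail/zero -> 0x00
vd[6] tail/zero -> 0x00
vd[7] tail/zero -> 0x00
vd[8] tail/zero -> 0x00
vd[9] tail/zero -> 0x00
vd[10] tail/zero -> 0x00
vd[11] tail/zero -> 0x00
vd[12] tail/zero -> 0x00
vd[13] tail/zero -> 0x00
vd[14] tail/zero -> 0x00
vd[15] tail/zero -> 0x00

vd[10] = 0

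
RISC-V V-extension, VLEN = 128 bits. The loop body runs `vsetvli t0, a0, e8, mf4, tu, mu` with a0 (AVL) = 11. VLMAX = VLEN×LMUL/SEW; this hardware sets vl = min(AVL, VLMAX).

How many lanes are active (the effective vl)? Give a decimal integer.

lanes per group: 128·1/4/8 = 4
vl ← min(11, 4) = 4

vl = 4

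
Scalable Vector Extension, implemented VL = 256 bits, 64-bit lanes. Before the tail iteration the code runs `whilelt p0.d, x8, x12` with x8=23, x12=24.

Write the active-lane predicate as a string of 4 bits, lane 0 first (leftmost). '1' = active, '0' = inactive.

lane count: 256 div 64 = 4
active while 23+j < 24, i.e. j ∈ [0,1) capped at 4 ⇒ 1
bits (lane 0 leftmost): 1000

predicate = 1000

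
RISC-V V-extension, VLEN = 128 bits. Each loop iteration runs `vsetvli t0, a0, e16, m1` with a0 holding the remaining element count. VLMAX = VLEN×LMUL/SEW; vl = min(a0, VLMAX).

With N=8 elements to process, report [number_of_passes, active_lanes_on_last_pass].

[iterations, last_vl] = [1, 8]

VLMAX = VLEN×LMUL/SEW = 128×1/16 = 8
iterations = ceil(8/8) = 1; final-pass vl = 8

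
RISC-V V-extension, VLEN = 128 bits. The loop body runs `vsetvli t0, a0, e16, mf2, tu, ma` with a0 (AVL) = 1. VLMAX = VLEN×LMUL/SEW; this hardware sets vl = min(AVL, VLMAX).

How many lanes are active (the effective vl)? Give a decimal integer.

vl = 1

VLMAX = (128 × 1/2) / 16 = 4 lanes
AVL=1 ≤ VLMAX=4, so vl = 1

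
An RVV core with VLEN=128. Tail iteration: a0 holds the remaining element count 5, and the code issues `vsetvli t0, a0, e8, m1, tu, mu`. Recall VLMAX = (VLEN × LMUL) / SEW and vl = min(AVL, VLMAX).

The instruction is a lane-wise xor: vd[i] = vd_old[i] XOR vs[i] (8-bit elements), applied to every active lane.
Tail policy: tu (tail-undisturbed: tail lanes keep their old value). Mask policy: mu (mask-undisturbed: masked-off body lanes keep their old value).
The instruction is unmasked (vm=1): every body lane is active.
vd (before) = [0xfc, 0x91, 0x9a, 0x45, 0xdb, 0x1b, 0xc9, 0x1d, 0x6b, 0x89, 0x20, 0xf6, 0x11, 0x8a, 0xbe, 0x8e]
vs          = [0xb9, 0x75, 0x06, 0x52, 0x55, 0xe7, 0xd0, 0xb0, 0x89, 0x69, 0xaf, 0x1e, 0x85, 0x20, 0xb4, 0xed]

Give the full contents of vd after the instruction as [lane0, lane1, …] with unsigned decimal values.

vd = [69, 228, 156, 23, 142, 27, 201, 29, 107, 137, 32, 246, 17, 138, 190, 142]

VLMAX = (128 × 1) / 8 = 16 lanes
vl ← min(5, 16) = 5
  i=0: xor(0xfc,0xb9) → 69
  i=1: xor(0x91,0x75) → 228
  i=2: xor(0x9a,0x06) → 156
  i=3: xor(0x45,0x52) → 23
  i=4: xor(0xdb,0x55) → 142
  i=5: tail/keep → 27
  i=6: tail/keep → 201
  i=7: tail/keep → 29
  i=8: tail/keep → 107
  i=9: tail/keep → 137
  i=10: tail/keep → 32
  i=11: tail/keep → 246
  i=12: tail/keep → 17
  i=13: tail/keep → 138
  i=14: tail/keep → 190
  i=15: tail/keep → 142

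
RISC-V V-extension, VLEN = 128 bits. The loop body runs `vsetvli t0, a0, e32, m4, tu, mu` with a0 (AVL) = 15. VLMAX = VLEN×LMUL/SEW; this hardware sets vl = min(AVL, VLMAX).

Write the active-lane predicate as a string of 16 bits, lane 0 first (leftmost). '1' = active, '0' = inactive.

predicate = 1111111111111110

VLMAX = (128 × 4) / 32 = 16 lanes
vl ← min(15, 16) = 15
bits (lane 0 leftmost): 1111111111111110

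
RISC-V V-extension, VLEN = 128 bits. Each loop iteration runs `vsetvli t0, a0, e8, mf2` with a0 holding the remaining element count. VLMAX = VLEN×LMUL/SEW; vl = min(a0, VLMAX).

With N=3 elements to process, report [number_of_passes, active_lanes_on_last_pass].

[iterations, last_vl] = [1, 3]

VLMAX = (128 × 1/2) / 8 = 8 lanes
3 elements at 8/iter → 1 passes, remainder 3 on the last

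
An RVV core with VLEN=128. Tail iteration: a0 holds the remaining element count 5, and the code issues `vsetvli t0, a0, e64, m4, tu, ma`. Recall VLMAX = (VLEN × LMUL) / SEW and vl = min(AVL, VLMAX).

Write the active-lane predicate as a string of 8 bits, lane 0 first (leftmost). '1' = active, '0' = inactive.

VLMAX = VLEN×LMUL/SEW = 128×4/64 = 8
AVL=5 ≤ VLMAX=8, so vl = 5
bits (lane 0 leftmost): 11111000

predicate = 11111000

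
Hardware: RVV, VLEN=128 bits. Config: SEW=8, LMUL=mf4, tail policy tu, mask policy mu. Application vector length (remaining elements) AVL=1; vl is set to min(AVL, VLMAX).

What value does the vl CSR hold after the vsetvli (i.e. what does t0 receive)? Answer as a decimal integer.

VLMAX = (128 × 1/4) / 8 = 4 lanes
vl ← min(1, 4) = 1

vl = 1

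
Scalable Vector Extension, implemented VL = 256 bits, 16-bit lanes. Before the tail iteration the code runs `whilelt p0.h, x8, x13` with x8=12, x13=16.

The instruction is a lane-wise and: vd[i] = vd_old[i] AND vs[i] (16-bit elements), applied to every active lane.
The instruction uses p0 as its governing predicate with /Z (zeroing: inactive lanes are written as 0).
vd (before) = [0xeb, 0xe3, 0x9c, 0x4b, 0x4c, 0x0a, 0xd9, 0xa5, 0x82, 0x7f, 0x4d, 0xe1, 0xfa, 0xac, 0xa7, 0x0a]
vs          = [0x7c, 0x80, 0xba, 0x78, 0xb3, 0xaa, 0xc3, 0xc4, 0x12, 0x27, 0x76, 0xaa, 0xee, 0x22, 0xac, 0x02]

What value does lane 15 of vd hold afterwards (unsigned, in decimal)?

256-bit reg / 16-bit elem → 16 lanes
whilelt: lane j active iff 12+j < 16 → j < 4 → 4 active
vd[0] and(0xeb,0x7c) -> 0x68
vd[1] and(0xe3,0x80) -> 0x80
vd[2] and(0x9c,0xba) -> 0x98
vd[3] and(0x4b,0x78) -> 0x48
vd[4] tail/zero -> 0x00
vd[5] tail/zero -> 0x00
vd[6] tail/zero -> 0x00
vd[7] tail/zero -> 0x00
vd[8] tail/zero -> 0x00
vd[9] tail/zero -> 0x00
vd[10] tail/zero -> 0x00
vd[11] tail/zero -> 0x00
vd[12] tail/zero -> 0x00
vd[13] tail/zero -> 0x00
vd[14] tail/zero -> 0x00
vd[15] tail/zero -> 0x00

vd[15] = 0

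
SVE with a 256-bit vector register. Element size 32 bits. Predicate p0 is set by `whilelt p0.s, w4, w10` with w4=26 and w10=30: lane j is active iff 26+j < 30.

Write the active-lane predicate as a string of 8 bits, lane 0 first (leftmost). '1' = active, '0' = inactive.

lane count: 256 div 32 = 8
whilelt: lane j active iff 26+j < 30 → j < 4 → 4 active
bits (lane 0 leftmost): 11110000

predicate = 11110000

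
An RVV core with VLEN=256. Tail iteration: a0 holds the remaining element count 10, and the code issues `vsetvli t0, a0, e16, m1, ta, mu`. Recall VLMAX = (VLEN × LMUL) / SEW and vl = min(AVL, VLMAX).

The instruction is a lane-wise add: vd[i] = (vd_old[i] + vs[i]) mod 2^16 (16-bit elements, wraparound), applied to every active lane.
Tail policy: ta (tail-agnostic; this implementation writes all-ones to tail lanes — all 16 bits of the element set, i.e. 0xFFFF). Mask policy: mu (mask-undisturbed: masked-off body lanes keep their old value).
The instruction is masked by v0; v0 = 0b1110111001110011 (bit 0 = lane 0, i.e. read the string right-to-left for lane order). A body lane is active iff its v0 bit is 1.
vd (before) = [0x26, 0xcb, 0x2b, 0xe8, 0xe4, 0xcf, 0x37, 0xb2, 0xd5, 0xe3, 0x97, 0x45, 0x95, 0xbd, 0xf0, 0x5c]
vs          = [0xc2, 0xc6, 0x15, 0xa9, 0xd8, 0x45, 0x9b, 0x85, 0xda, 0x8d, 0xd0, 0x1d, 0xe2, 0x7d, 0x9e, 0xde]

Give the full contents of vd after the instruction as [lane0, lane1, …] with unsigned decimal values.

vd = [232, 401, 43, 232, 444, 276, 210, 178, 213, 368, 65535, 65535, 65535, 65535, 65535, 65535]

VLMAX = VLEN×LMUL/SEW = 256×1/16 = 16
AVL=10 ≤ VLMAX=16, so vl = 10
lane  0: add(0x26,0xc2) ⇒ 0xe8
lane  1: add(0xcb,0xc6) ⇒ 0x191
lane  2: mask-off/keep ⇒ 0x2b
lane  3: mask-off/keep ⇒ 0xe8
lane  4: add(0xe4,0xd8) ⇒ 0x1bc
lane  5: add(0xcf,0x45) ⇒ 0x114
lane  6: add(0x37,0x9b) ⇒ 0xd2
lane  7: mask-off/keep ⇒ 0xb2
lane  8: mask-off/keep ⇒ 0xd5
lane  9: add(0xe3,0x8d) ⇒ 0x170
lane 10: tail/ones ⇒ 0xffff
lane 11: tail/ones ⇒ 0xffff
lane 12: tail/ones ⇒ 0xffff
lane 13: tail/ones ⇒ 0xffff
lane 14: tail/ones ⇒ 0xffff
lane 15: tail/ones ⇒ 0xffff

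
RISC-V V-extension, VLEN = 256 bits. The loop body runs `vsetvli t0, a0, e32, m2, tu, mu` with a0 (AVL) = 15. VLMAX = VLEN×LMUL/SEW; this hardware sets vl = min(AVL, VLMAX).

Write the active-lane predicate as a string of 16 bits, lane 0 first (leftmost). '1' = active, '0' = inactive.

VLMAX = (256 × 2) / 32 = 16 lanes
vl = min(AVL, VLMAX) = min(15, 16) = 15
bits (lane 0 leftmost): 1111111111111110

predicate = 1111111111111110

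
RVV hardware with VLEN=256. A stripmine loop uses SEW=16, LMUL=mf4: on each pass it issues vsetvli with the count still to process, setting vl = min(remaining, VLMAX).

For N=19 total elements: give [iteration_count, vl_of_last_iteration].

[iterations, last_vl] = [5, 3]

lanes per group: 256·1/4/16 = 4
N=19: ⌈19/4⌉ = 5 iters; last vl = 19 − 4×4 = 3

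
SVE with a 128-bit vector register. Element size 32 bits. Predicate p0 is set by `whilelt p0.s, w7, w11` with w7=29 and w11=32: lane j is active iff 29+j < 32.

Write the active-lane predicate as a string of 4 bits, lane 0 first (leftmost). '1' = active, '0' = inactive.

lane count: 128 div 32 = 4
active while 29+j < 32, i.e. j ∈ [0,3) capped at 4 ⇒ 3
bits (lane 0 leftmost): 1110

predicate = 1110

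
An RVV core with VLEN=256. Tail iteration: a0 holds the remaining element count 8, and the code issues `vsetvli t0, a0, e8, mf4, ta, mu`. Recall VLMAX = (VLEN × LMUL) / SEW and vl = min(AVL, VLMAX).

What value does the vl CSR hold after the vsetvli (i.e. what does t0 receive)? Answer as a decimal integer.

lanes per group: 256·1/4/8 = 8
vl = min(AVL, VLMAX) = min(8, 8) = 8

vl = 8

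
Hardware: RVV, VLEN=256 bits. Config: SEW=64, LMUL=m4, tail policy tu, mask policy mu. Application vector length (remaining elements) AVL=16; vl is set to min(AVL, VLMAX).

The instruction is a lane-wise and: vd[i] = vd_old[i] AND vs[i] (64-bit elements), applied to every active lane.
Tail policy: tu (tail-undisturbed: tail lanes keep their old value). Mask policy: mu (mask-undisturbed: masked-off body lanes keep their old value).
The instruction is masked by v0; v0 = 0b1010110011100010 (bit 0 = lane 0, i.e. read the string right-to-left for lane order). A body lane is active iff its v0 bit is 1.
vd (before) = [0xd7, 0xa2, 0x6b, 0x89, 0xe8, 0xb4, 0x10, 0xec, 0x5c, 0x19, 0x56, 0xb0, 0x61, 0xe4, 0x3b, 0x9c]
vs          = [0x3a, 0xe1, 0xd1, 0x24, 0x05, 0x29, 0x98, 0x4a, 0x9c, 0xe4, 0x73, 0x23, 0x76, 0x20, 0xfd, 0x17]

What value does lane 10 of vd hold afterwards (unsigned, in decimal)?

vd[10] = 82

lanes per group: 256·4/64 = 16
vl = min(AVL, VLMAX) = min(16, 16) = 16
[0] mask-off/keep = 0xd7
[1] and(0xa2,0xe1) = 0xa0
[2] mask-off/keep = 0x6b
[3] mask-off/keep = 0x89
[4] mask-off/keep = 0xe8
[5] and(0xb4,0x29) = 0x20
[6] and(0x10,0x98) = 0x10
[7] and(0xec,0x4a) = 0x48
[8] mask-off/keep = 0x5c
[9] mask-off/keep = 0x19
[10] and(0x56,0x73) = 0x52
[11] and(0xb0,0x23) = 0x20
[12] mask-off/keep = 0x61
[13] and(0xe4,0x20) = 0x20
[14] mask-off/keep = 0x3b
[15] and(0x9c,0x17) = 0x14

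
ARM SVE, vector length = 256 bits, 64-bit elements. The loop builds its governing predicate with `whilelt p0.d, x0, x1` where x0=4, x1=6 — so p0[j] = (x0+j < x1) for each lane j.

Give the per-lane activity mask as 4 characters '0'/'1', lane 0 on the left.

predicate = 1100

256-bit reg / 64-bit elem → 4 lanes
p0[j] = (4+j < 6); true for j=0..1 → 2 lanes set
bits (lane 0 leftmost): 1100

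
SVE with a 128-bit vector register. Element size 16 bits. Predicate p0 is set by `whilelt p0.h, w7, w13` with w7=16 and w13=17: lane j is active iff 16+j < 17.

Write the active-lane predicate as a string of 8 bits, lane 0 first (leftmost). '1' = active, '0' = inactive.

lane count: 128 div 16 = 8
p0[j] = (16+j < 17); true for j=0..0 → 1 lanes set
bits (lane 0 leftmost): 10000000

predicate = 10000000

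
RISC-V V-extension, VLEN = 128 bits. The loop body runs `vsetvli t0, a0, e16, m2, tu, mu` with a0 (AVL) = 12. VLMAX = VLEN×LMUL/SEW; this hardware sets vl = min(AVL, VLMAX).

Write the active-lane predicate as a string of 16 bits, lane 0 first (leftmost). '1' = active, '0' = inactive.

predicate = 1111111111110000

VLMAX = (128 × 2) / 16 = 16 lanes
vl = min(AVL, VLMAX) = min(12, 16) = 12
bits (lane 0 leftmost): 1111111111110000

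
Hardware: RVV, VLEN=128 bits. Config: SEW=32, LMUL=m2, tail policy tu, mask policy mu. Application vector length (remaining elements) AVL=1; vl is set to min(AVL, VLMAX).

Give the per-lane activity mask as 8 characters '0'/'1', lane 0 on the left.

predicate = 10000000

VLMAX = VLEN×LMUL/SEW = 128×2/32 = 8
AVL=1 ≤ VLMAX=8, so vl = 1
bits (lane 0 leftmost): 10000000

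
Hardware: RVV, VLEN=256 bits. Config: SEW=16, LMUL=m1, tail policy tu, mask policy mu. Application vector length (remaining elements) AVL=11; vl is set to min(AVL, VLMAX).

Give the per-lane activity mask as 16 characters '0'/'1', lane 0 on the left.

predicate = 1111111111100000

VLMAX = VLEN×LMUL/SEW = 256×1/16 = 16
vl = min(AVL, VLMAX) = min(11, 16) = 11
bits (lane 0 leftmost): 1111111111100000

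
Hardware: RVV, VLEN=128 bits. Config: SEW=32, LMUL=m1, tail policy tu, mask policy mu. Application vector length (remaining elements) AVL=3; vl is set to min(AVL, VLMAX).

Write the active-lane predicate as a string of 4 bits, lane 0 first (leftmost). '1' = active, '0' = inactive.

lanes per group: 128·1/32 = 4
AVL=3 ≤ VLMAX=4, so vl = 3
bits (lane 0 leftmost): 1110

predicate = 1110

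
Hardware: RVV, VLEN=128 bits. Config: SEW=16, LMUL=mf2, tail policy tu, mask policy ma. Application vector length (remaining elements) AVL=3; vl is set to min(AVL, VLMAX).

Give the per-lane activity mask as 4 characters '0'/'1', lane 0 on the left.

lanes per group: 128·1/2/16 = 4
vl ← min(3, 4) = 3
bits (lane 0 leftmost): 1110

predicate = 1110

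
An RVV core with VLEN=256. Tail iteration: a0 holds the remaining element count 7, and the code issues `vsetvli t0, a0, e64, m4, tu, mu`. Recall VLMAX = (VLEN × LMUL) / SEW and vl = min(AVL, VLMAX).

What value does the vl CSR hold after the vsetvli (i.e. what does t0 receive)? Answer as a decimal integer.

VLMAX = VLEN×LMUL/SEW = 256×4/64 = 16
vl ← min(7, 16) = 7

vl = 7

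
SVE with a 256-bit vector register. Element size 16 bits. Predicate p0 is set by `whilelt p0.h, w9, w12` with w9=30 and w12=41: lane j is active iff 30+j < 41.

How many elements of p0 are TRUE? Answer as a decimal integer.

lane count: 256 div 16 = 16
active while 30+j < 41, i.e. j ∈ [0,11) capped at 16 ⇒ 11

vl = 11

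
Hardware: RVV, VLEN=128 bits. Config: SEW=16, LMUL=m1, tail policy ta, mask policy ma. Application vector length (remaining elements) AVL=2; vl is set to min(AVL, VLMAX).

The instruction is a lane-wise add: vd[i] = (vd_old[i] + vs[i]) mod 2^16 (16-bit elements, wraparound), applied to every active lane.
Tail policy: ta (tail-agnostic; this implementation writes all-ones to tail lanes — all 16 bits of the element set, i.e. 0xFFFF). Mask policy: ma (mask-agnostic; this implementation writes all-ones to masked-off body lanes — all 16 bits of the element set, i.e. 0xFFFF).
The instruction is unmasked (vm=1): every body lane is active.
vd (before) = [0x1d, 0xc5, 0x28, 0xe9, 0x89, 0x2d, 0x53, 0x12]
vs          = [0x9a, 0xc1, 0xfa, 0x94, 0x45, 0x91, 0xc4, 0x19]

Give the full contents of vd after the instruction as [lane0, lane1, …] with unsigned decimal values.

VLMAX = VLEN×LMUL/SEW = 128×1/16 = 8
AVL=2 ≤ VLMAX=8, so vl = 2
lane  0: add(0x1d,0x9a) ⇒ 0xb7
lane  1: add(0xc5,0xc1) ⇒ 0x186
lane  2: tail/ones ⇒ 0xffff
lane  3: tail/ones ⇒ 0xffff
lane  4: tail/ones ⇒ 0xffff
lane  5: tail/ones ⇒ 0xffff
lane  6: tail/ones ⇒ 0xffff
lane  7: tail/ones ⇒ 0xffff

vd = [183, 390, 65535, 65535, 65535, 65535, 65535, 65535]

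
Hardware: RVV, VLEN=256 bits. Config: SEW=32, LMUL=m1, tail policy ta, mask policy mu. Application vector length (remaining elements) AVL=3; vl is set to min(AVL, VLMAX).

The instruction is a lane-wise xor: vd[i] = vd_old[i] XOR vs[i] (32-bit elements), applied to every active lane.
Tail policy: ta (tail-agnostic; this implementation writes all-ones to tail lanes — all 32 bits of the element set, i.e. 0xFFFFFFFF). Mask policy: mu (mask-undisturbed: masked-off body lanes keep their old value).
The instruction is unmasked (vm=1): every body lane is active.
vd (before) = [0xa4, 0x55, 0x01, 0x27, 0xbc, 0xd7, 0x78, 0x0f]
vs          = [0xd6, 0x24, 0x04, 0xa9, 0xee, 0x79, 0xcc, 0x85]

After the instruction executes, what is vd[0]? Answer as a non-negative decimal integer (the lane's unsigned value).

vd[0] = 114

lanes per group: 256·1/32 = 8
vl = min(AVL, VLMAX) = min(3, 8) = 3
lane  0: xor(0xa4,0xd6) ⇒ 0x72
lane  1: xor(0x55,0x24) ⇒ 0x71
lane  2: xor(0x01,0x04) ⇒ 0x05
lane  3: tail/ones ⇒ 0xffffffff
lane  4: tail/ones ⇒ 0xffffffff
lane  5: tail/ones ⇒ 0xffffffff
lane  6: tail/ones ⇒ 0xffffffff
lane  7: tail/ones ⇒ 0xffffffff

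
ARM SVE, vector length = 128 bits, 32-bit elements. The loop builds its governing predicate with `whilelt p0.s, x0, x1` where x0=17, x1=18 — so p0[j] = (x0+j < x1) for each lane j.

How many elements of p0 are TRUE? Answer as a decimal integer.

128-bit reg / 32-bit elem → 4 lanes
p0[j] = (17+j < 18); true for j=0..0 → 1 lanes set

vl = 1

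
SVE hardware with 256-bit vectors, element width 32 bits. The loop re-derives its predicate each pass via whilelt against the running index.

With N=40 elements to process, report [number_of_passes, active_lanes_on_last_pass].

[iterations, last_vl] = [5, 8]

register lanes = 256/32 = 8
40 elements at 8/iter → 5 passes, remainder 8 on the last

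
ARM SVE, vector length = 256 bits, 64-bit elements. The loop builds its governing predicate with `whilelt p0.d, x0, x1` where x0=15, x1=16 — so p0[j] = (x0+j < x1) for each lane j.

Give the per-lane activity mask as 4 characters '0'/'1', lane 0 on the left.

256-bit reg / 64-bit elem → 4 lanes
p0[j] = (15+j < 16); true for j=0..0 → 1 lanes set
bits (lane 0 leftmost): 1000

predicate = 1000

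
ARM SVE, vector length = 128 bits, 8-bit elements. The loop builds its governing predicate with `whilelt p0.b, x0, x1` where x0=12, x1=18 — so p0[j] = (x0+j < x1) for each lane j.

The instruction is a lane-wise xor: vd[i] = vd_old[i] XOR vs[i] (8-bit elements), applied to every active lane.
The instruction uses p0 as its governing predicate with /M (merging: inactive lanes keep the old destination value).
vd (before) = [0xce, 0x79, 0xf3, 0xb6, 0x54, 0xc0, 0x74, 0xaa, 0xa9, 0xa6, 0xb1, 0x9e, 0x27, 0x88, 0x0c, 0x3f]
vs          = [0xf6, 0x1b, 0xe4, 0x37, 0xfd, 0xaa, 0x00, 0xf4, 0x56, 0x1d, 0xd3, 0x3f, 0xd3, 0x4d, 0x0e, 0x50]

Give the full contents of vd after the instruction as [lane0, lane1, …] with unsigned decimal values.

vd = [56, 98, 23, 129, 169, 106, 116, 170, 169, 166, 177, 158, 39, 136, 12, 63]

lane count: 128 div 8 = 16
active while 12+j < 18, i.e. j ∈ [0,6) capped at 16 ⇒ 6
vd[0] xor(0xce,0xf6) -> 0x38
vd[1] xor(0x79,0x1b) -> 0x62
vd[2] xor(0xf3,0xe4) -> 0x17
vd[3] xor(0xb6,0x37) -> 0x81
vd[4] xor(0x54,0xfd) -> 0xa9
vd[5] xor(0xc0,0xaa) -> 0x6a
vd[6] tail/keep -> 0x74
vd[7] tail/keep -> 0xaa
vd[8] tail/keep -> 0xa9
vd[9] tail/keep -> 0xa6
vd[10] tail/keep -> 0xb1
vd[11] tail/keep -> 0x9e
vd[12] tail/keep -> 0x27
vd[13] tail/keep -> 0x88
vd[14] tail/keep -> 0x0c
vd[15] tail/keep -> 0x3f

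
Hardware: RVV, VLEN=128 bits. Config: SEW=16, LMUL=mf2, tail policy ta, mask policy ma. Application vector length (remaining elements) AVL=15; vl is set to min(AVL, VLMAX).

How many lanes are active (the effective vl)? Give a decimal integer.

vl = 4

lanes per group: 128·1/2/16 = 4
vl ← min(15, 4) = 4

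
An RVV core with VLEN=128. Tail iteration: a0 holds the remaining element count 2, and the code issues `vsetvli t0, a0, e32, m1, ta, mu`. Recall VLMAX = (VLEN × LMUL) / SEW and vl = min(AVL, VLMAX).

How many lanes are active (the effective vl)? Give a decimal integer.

VLMAX = (128 × 1) / 32 = 4 lanes
vl ← min(2, 4) = 2

vl = 2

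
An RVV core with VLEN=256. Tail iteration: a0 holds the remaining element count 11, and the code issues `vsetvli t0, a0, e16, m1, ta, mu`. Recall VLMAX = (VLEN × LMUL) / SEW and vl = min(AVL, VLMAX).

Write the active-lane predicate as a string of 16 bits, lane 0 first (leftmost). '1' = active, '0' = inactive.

predicate = 1111111111100000

VLMAX = VLEN×LMUL/SEW = 256×1/16 = 16
AVL=11 ≤ VLMAX=16, so vl = 11
bits (lane 0 leftmost): 1111111111100000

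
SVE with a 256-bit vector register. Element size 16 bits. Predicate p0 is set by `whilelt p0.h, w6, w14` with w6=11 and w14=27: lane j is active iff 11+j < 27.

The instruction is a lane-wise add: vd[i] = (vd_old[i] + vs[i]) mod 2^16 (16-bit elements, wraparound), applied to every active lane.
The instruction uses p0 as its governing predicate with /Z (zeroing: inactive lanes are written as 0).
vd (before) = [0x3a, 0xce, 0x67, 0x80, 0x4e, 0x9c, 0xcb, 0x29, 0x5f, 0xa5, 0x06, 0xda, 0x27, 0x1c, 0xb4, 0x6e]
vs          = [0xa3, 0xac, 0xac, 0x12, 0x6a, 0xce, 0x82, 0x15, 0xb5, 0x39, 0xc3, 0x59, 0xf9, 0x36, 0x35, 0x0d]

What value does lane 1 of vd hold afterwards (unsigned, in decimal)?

register lanes = 256/16 = 16
p0[j] = (11+j < 27); true for j=0..15 → 16 lanes set
  i=0: add(0x3a,0xa3) → 221
  i=1: add(0xce,0xac) → 378
  i=2: add(0x67,0xac) → 275
  i=3: add(0x80,0x12) → 146
  i=4: add(0x4e,0x6a) → 184
  i=5: add(0x9c,0xce) → 362
  i=6: add(0xcb,0x82) → 333
  i=7: add(0x29,0x15) → 62
  i=8: add(0x5f,0xb5) → 276
  i=9: add(0xa5,0x39) → 222
  i=10: add(0x06,0xc3) → 201
  i=11: add(0xda,0x59) → 307
  i=12: add(0x27,0xf9) → 288
  i=13: add(0x1c,0x36) → 82
  i=14: add(0xb4,0x35) → 233
  i=15: add(0x6e,0x0d) → 123

vd[1] = 378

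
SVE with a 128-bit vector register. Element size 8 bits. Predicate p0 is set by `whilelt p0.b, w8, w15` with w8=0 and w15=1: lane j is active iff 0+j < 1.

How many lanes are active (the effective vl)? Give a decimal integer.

vl = 1

lane count: 128 div 8 = 16
active while 0+j < 1, i.e. j ∈ [0,1) capped at 16 ⇒ 1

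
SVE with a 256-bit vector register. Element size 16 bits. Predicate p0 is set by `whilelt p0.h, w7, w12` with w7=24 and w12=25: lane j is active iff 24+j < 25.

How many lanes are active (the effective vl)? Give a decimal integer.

vl = 1

256-bit reg / 16-bit elem → 16 lanes
active while 24+j < 25, i.e. j ∈ [0,1) capped at 16 ⇒ 1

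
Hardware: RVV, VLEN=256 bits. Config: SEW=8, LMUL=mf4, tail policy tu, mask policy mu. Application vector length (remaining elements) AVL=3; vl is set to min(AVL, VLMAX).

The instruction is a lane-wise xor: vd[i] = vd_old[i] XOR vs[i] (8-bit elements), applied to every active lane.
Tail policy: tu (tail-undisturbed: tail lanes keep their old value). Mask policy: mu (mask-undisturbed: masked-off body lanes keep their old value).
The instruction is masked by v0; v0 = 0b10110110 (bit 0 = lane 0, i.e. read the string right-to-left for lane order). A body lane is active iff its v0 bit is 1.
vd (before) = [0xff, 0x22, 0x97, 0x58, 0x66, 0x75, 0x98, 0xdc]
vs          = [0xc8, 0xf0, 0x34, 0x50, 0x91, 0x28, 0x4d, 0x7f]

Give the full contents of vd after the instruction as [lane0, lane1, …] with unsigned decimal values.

vd = [255, 210, 163, 88, 102, 117, 152, 220]

lanes per group: 256·1/4/8 = 8
AVL=3 ≤ VLMAX=8, so vl = 3
lane  0: mask-off/keep ⇒ 0xff
lane  1: xor(0x22,0xf0) ⇒ 0xd2
lane  2: xor(0x97,0x34) ⇒ 0xa3
lane  3: tail/keep ⇒ 0x58
lane  4: tail/keep ⇒ 0x66
lane  5: tail/keep ⇒ 0x75
lane  6: tail/keep ⇒ 0x98
lane  7: tail/keep ⇒ 0xdc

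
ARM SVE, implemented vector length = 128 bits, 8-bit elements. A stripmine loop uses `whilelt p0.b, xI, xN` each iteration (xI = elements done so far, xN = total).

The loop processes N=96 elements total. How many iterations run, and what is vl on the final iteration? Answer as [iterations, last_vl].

lane count: 128 div 8 = 16
96 elements at 16/iter → 6 passes, remainder 16 on the last

[iterations, last_vl] = [6, 16]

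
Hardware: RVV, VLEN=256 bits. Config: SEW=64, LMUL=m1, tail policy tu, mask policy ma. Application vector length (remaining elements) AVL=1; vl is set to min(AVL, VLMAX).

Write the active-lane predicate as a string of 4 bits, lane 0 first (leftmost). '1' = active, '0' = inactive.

VLMAX = (256 × 1) / 64 = 4 lanes
vl ← min(1, 4) = 1
bits (lane 0 leftmost): 1000

predicate = 1000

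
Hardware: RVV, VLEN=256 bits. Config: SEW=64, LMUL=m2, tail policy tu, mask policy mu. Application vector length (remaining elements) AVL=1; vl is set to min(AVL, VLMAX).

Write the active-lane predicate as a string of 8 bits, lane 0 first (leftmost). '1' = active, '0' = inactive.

predicate = 10000000

VLMAX = (256 × 2) / 64 = 8 lanes
vl ← min(1, 8) = 1
bits (lane 0 leftmost): 10000000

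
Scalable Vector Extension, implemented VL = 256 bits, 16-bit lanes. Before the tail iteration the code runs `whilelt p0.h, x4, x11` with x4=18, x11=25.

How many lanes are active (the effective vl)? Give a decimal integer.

register lanes = 256/16 = 16
whilelt: lane j active iff 18+j < 25 → j < 7 → 7 active

vl = 7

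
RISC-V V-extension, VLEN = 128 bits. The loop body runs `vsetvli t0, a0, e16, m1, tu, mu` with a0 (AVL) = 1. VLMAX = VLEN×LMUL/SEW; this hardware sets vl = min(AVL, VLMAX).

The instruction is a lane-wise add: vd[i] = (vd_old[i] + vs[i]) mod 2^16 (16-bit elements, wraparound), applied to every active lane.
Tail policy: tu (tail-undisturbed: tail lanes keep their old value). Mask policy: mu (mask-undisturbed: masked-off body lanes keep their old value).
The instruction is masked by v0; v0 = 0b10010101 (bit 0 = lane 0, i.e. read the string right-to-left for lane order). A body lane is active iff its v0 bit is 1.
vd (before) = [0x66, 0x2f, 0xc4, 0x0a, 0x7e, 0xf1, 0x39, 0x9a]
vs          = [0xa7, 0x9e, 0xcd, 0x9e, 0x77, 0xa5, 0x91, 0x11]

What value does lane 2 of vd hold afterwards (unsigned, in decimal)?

vd[2] = 196

lanes per group: 128·1/16 = 8
vl = min(AVL, VLMAX) = min(1, 8) = 1
lane  0: add(0x66,0xa7) ⇒ 0x10d
lane  1: tail/keep ⇒ 0x2f
lane  2: tail/keep ⇒ 0xc4
lane  3: tail/keep ⇒ 0x0a
lane  4: tail/keep ⇒ 0x7e
lane  5: tail/keep ⇒ 0xf1
lane  6: tail/keep ⇒ 0x39
lane  7: tail/keep ⇒ 0x9a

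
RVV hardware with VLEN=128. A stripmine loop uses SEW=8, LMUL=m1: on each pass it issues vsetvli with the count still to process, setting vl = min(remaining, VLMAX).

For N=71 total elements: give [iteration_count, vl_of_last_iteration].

VLMAX = (128 × 1) / 8 = 16 lanes
71 elements at 16/iter → 5 passes, remainder 7 on the last

[iterations, last_vl] = [5, 7]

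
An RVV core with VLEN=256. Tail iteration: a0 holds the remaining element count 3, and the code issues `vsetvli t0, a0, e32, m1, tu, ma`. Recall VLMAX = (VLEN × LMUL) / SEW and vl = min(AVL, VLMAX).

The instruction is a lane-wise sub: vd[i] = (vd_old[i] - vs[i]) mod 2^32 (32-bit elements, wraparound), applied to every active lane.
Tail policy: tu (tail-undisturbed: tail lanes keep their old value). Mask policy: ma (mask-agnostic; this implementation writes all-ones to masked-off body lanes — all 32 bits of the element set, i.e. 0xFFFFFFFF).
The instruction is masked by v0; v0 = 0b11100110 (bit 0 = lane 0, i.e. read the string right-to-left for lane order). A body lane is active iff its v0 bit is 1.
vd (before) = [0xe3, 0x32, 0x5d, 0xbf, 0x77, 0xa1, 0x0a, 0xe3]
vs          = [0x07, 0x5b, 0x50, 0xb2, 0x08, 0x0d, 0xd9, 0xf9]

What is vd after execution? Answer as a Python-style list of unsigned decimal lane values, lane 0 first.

vd = [4294967295, 4294967255, 13, 191, 119, 161, 10, 227]

VLMAX = VLEN×LMUL/SEW = 256×1/32 = 8
vl ← min(3, 8) = 3
lane  0: mask-off/ones ⇒ 0xffffffff
lane  1: sub(0x32,0x5b) ⇒ 0xffffffd7
lane  2: sub(0x5d,0x50) ⇒ 0x0d
lane  3: tail/keep ⇒ 0xbf
lane  4: tail/keep ⇒ 0x77
lane  5: tail/keep ⇒ 0xa1
lane  6: tail/keep ⇒ 0x0a
lane  7: tail/keep ⇒ 0xe3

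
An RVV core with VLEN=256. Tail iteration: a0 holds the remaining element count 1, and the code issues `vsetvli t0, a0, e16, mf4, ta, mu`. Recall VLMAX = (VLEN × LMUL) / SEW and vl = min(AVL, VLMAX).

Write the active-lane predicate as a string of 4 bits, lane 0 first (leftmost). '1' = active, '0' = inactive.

predicate = 1000

VLMAX = (256 × 1/4) / 16 = 4 lanes
AVL=1 ≤ VLMAX=4, so vl = 1
bits (lane 0 leftmost): 1000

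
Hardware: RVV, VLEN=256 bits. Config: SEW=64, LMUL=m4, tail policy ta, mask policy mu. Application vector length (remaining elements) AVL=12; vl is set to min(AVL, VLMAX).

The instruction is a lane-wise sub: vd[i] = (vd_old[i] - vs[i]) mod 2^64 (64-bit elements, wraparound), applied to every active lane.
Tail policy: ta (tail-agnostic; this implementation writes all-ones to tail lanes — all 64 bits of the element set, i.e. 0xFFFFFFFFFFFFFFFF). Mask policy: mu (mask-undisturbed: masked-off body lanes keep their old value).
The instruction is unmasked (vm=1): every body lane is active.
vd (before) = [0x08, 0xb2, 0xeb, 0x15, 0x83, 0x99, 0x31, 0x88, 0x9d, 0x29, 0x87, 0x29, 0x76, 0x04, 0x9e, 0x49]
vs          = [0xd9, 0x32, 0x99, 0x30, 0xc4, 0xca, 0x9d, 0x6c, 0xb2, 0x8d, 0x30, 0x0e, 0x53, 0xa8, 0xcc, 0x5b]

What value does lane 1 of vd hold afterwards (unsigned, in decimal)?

VLMAX = (256 × 4) / 64 = 16 lanes
vl ← min(12, 16) = 12
vd[0] sub(0x08,0xd9) -> 0xffffffffffffff2f
vd[1] sub(0xb2,0x32) -> 0x80
vd[2] sub(0xeb,0x99) -> 0x52
vd[3] sub(0x15,0x30) -> 0xffffffffffffffe5
vd[4] sub(0x83,0xc4) -> 0xffffffffffffffbf
vd[5] sub(0x99,0xca) -> 0xffffffffffffffcf
vd[6] sub(0x31,0x9d) -> 0xffffffffffffff94
vd[7] sub(0x88,0x6c) -> 0x1c
vd[8] sub(0x9d,0xb2) -> 0xffffffffffffffeb
vd[9] sub(0x29,0x8d) -> 0xffffffffffffff9c
vd[10] sub(0x87,0x30) -> 0x57
vd[11] sub(0x29,0x0e) -> 0x1b
vd[12] tail/ones -> 0xffffffffffffffff
vd[13] tail/ones -> 0xffffffffffffffff
vd[14] tail/ones -> 0xffffffffffffffff
vd[15] tail/ones -> 0xffffffffffffffff

vd[1] = 128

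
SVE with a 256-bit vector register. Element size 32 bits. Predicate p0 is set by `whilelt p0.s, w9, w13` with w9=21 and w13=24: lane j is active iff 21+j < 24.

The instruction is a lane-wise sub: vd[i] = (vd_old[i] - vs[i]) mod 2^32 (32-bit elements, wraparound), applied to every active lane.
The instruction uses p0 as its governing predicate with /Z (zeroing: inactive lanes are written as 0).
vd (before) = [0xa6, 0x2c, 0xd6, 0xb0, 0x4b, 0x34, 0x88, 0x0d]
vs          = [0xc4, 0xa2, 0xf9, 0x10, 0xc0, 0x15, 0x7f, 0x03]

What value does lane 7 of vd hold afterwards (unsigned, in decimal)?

vd[7] = 0

lane count: 256 div 32 = 8
whilelt: lane j active iff 21+j < 24 → j < 3 → 3 active
  i=0: sub(0xa6,0xc4) → 4294967266
  i=1: sub(0x2c,0xa2) → 4294967178
  i=2: sub(0xd6,0xf9) → 4294967261
  i=3: tail/zero → 0
  i=4: tail/zero → 0
  i=5: tail/zero → 0
  i=6: tail/zero → 0
  i=7: tail/zero → 0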